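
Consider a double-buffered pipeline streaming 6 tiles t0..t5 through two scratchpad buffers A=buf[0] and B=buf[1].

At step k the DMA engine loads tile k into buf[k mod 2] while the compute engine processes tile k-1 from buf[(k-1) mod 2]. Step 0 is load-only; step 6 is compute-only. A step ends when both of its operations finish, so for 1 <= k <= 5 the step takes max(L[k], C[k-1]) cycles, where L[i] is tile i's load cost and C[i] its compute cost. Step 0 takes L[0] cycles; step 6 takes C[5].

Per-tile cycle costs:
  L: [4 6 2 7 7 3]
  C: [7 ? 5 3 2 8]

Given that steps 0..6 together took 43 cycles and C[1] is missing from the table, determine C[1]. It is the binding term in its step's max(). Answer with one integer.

C[1] = 7

step 0 | dur = L[0]=4 = 4
step 1 | dur = max(L[1]=6, C[0]=7) = 7
step 2 | dur = max(L[2]=2, C[1]=?) = C[1]  (unknown; binding)
step 3 | dur = max(L[3]=7, C[2]=5) = 7
step 4 | dur = max(L[4]=7, C[3]=3) = 7
step 5 | dur = max(L[5]=3, C[4]=2) = 3
step 6 | dur = C[5]=8 = 8
sum of known step durations = 36
dur[2] = total - known = 43 - 36 = 7
C[1] is the binding max in step 2, so C[1] = dur[2] = 7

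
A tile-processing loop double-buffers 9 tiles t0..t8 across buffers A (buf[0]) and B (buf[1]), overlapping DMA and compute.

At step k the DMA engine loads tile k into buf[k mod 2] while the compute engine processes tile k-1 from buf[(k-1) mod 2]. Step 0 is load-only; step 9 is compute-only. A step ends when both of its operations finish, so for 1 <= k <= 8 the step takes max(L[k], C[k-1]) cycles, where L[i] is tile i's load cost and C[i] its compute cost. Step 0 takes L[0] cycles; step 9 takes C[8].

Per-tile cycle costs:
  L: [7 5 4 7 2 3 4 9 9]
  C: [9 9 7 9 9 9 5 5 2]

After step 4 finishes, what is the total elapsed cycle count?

k=0 load=t0/7c comp=- wait=7 total=7
k=1 load=t1/5c comp=t0/9c wait=9 total=16
k=2 load=t2/4c comp=t1/9c wait=9 total=25
k=3 load=t3/7c comp=t2/7c wait=7 total=32
k=4 load=t4/2c comp=t3/9c wait=9 total=41
k=5 load=t5/3c comp=t4/9c wait=9 total=50
k=6 load=t6/4c comp=t5/9c wait=9 total=59
k=7 load=t7/9c comp=t6/5c wait=9 total=68
k=8 load=t8/9c comp=t7/5c wait=9 total=77
k=9 load=- comp=t8/2c wait=2 total=79

end_cycle[4] = 41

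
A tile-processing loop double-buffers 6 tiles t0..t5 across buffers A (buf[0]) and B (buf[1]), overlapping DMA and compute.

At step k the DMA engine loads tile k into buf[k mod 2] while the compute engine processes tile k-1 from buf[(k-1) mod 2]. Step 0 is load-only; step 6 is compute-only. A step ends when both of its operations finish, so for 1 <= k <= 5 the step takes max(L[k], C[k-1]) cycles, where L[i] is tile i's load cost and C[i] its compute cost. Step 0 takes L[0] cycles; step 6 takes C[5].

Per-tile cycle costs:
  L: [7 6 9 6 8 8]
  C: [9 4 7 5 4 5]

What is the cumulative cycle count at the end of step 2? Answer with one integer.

end_cycle[2] = 25

k=0 load=t0/7c comp=- wait=7 total=7
k=1 load=t1/6c comp=t0/9c wait=9 total=16
k=2 load=t2/9c comp=t1/4c wait=9 total=25
k=3 load=t3/6c comp=t2/7c wait=7 total=32
k=4 load=t4/8c comp=t3/5c wait=8 total=40
k=5 load=t5/8c comp=t4/4c wait=8 total=48
k=6 load=- comp=t5/5c wait=5 total=53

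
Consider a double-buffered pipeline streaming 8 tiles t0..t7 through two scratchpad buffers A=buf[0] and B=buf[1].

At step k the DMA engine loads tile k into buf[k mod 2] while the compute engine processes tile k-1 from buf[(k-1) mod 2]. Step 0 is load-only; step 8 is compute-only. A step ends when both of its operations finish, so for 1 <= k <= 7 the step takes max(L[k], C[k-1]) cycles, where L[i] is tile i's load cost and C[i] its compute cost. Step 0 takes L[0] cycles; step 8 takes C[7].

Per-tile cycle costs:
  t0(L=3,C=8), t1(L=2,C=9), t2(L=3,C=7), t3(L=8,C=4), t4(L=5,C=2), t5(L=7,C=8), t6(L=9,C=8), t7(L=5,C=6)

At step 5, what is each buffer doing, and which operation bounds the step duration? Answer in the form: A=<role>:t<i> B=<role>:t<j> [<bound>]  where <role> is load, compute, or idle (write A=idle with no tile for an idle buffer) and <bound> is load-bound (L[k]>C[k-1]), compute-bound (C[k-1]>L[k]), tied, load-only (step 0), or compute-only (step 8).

k=0 load=t0/3c comp=- wait=3 total=3
k=1 load=t1/2c comp=t0/8c wait=8 total=11
k=2 load=t2/3c comp=t1/9c wait=9 total=20
k=3 load=t3/8c comp=t2/7c wait=8 total=28
k=4 load=t4/5c comp=t3/4c wait=5 total=33
k=5 load=t5/7c comp=t4/2c wait=7 total=40
k=6 load=t6/9c comp=t5/8c wait=9 total=49
k=7 load=t7/5c comp=t6/8c wait=8 total=57
k=8 load=- comp=t7/6c wait=6 total=63

step 5: A=compute:t4 B=load:t5 [load-bound]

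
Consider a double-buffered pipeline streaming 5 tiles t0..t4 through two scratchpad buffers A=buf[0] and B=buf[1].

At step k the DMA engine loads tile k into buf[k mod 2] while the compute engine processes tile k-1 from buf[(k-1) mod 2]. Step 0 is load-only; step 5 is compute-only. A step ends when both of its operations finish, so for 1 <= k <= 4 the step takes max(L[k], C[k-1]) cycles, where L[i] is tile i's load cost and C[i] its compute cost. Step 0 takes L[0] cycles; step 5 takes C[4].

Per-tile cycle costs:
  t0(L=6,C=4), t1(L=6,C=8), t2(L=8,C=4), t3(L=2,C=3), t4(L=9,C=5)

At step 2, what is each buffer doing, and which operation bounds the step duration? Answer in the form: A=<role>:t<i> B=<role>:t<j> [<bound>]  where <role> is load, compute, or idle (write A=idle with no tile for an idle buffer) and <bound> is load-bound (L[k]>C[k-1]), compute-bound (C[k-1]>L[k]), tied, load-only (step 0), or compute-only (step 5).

step 2: A=load:t2 B=compute:t1 [tied]

step 0: L[0]=6 → dur=6, Σ=6 | A=load:t0 B=idle [load-only]
step 1: L[1]=6 C[0]=4 → dur=6, Σ=12 | A=compute:t0 B=load:t1 [load-bound]
step 2: L[2]=8 C[1]=8 → dur=8, Σ=20 | A=load:t2 B=compute:t1 [tied]
step 3: L[3]=2 C[2]=4 → dur=4, Σ=24 | A=compute:t2 B=load:t3 [compute-bound]
step 4: L[4]=9 C[3]=3 → dur=9, Σ=33 | A=load:t4 B=compute:t3 [load-bound]
step 5: C[4]=5 → dur=5, Σ=38 | A=compute:t4 B=idle [compute-only]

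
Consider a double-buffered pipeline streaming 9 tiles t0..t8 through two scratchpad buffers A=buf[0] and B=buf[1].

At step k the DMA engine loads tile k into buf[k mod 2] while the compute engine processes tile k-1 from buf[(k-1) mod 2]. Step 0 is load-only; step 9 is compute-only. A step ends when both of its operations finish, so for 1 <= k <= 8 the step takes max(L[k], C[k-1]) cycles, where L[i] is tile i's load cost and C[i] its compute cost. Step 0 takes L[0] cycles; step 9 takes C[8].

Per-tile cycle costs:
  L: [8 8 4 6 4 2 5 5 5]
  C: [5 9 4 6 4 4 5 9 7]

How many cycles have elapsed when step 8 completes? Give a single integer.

step 0: L[0]=8 → dur=8, Σ=8 | A=load:t0 B=idle [load-only]
step 1: L[1]=8 C[0]=5 → dur=8, Σ=16 | A=compute:t0 B=load:t1 [load-bound]
step 2: L[2]=4 C[1]=9 → dur=9, Σ=25 | A=load:t2 B=compute:t1 [compute-bound]
step 3: L[3]=6 C[2]=4 → dur=6, Σ=31 | A=compute:t2 B=load:t3 [load-bound]
step 4: L[4]=4 C[3]=6 → dur=6, Σ=37 | A=load:t4 B=compute:t3 [compute-bound]
step 5: L[5]=2 C[4]=4 → dur=4, Σ=41 | A=compute:t4 B=load:t5 [compute-bound]
step 6: L[6]=5 C[5]=4 → dur=5, Σ=46 | A=load:t6 B=compute:t5 [load-bound]
step 7: L[7]=5 C[6]=5 → dur=5, Σ=51 | A=compute:t6 B=load:t7 [tied]
step 8: L[8]=5 C[7]=9 → dur=9, Σ=60 | A=load:t8 B=compute:t7 [compute-bound]
step 9: C[8]=7 → dur=7, Σ=67 | A=compute:t8 B=idle [compute-only]

end_cycle[8] = 60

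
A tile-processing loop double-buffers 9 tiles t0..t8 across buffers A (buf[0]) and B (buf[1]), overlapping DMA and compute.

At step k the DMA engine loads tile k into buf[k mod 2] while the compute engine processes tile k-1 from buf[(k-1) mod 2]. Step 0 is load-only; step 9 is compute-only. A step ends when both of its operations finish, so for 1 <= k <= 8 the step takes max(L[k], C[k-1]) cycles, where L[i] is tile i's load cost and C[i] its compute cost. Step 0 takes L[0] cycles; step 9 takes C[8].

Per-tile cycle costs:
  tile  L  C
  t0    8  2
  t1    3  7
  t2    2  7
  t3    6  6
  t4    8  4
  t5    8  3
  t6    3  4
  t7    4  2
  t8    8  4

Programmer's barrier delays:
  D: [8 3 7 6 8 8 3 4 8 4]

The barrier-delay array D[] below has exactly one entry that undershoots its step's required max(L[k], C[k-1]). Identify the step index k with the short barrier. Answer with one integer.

hazard at step 3

k=0 barrier L[0]=8→8c, D[0]=8 ok
k=1 barrier max(L[1]=3,C[0]=2)→3c, D[1]=3 ok
k=2 barrier max(L[2]=2,C[1]=7)→7c, D[2]=7 ok
k=3 barrier max(L[3]=6,C[2]=7)→7c, D[3]=6 SHORT
k=4 barrier max(L[4]=8,C[3]=6)→8c, D[4]=8 ok
k=5 barrier max(L[5]=8,C[4]=4)→8c, D[5]=8 ok
k=6 barrier max(L[6]=3,C[5]=3)→3c, D[6]=3 ok
k=7 barrier max(L[7]=4,C[6]=4)→4c, D[7]=4 ok
k=8 barrier max(L[8]=8,C[7]=2)→8c, D[8]=8 ok
k=9 barrier C[8]=4→4c, D[9]=4 ok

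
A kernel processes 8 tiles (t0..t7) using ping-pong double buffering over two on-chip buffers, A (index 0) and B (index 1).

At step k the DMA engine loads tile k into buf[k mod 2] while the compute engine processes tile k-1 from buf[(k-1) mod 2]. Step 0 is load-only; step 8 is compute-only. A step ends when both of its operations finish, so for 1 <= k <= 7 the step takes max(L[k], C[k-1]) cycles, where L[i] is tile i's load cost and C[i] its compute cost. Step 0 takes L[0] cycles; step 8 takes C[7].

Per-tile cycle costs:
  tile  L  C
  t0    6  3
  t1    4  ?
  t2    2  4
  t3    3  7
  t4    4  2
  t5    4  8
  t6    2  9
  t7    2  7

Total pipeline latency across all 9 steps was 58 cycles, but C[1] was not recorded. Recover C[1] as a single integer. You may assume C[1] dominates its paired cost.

C[1] = 9

step 0: dur = L[0]=6 = 6
step 1: dur = max(L[1]=4, C[0]=3) = 4
step 2: dur = max(L[2]=2, C[1]=?) = C[1]  (unknown; binding)
step 3: dur = max(L[3]=3, C[2]=4) = 4
step 4: dur = max(L[4]=4, C[3]=7) = 7
step 5: dur = max(L[5]=4, C[4]=2) = 4
step 6: dur = max(L[6]=2, C[5]=8) = 8
step 7: dur = max(L[7]=2, C[6]=9) = 9
step 8: dur = C[7]=7 = 7
sum of known step durations = 49
dur[2] = total - known = 58 - 49 = 9
C[1] is the binding max in step 2, so C[1] = dur[2] = 9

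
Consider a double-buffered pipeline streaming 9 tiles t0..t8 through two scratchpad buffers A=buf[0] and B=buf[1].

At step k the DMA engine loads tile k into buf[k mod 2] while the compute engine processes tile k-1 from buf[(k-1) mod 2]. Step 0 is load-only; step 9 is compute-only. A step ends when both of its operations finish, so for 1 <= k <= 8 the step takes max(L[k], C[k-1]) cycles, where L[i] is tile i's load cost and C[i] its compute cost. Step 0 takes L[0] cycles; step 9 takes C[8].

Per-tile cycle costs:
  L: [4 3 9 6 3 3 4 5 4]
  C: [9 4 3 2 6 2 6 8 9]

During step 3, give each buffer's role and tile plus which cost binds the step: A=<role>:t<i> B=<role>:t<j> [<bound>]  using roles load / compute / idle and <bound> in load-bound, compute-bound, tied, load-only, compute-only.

step 3: A=compute:t2 B=load:t3 [load-bound]

step 0: L[0]=4 → dur=4, Σ=4 | A=load:t0 B=idle [load-only]
step 1: L[1]=3 C[0]=9 → dur=9, Σ=13 | A=compute:t0 B=load:t1 [compute-bound]
step 2: L[2]=9 C[1]=4 → dur=9, Σ=22 | A=load:t2 B=compute:t1 [load-bound]
step 3: L[3]=6 C[2]=3 → dur=6, Σ=28 | A=compute:t2 B=load:t3 [load-bound]
step 4: L[4]=3 C[3]=2 → dur=3, Σ=31 | A=load:t4 B=compute:t3 [load-bound]
step 5: L[5]=3 C[4]=6 → dur=6, Σ=37 | A=compute:t4 B=load:t5 [compute-bound]
step 6: L[6]=4 C[5]=2 → dur=4, Σ=41 | A=load:t6 B=compute:t5 [load-bound]
step 7: L[7]=5 C[6]=6 → dur=6, Σ=47 | A=compute:t6 B=load:t7 [compute-bound]
step 8: L[8]=4 C[7]=8 → dur=8, Σ=55 | A=load:t8 B=compute:t7 [compute-bound]
step 9: C[8]=9 → dur=9, Σ=64 | A=compute:t8 B=idle [compute-only]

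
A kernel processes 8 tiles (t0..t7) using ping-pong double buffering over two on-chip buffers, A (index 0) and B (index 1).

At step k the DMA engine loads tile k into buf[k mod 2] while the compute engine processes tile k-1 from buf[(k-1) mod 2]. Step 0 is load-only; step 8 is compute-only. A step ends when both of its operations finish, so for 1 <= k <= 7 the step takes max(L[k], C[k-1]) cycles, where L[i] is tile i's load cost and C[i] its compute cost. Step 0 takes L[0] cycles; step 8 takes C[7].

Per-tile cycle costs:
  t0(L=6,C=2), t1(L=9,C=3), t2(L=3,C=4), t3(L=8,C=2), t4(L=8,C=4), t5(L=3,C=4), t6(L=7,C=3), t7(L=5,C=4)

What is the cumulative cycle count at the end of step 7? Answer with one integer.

end_cycle[7] = 50

step 0: L[0]=6 → dur=6, Σ=6 | A=load:t0 B=idle [load-only]
step 1: L[1]=9 C[0]=2 → dur=9, Σ=15 | A=compute:t0 B=load:t1 [load-bound]
step 2: L[2]=3 C[1]=3 → dur=3, Σ=18 | A=load:t2 B=compute:t1 [tied]
step 3: L[3]=8 C[2]=4 → dur=8, Σ=26 | A=compute:t2 B=load:t3 [load-bound]
step 4: L[4]=8 C[3]=2 → dur=8, Σ=34 | A=load:t4 B=compute:t3 [load-bound]
step 5: L[5]=3 C[4]=4 → dur=4, Σ=38 | A=compute:t4 B=load:t5 [compute-bound]
step 6: L[6]=7 C[5]=4 → dur=7, Σ=45 | A=load:t6 B=compute:t5 [load-bound]
step 7: L[7]=5 C[6]=3 → dur=5, Σ=50 | A=compute:t6 B=load:t7 [load-bound]
step 8: C[7]=4 → dur=4, Σ=54 | A=idle B=compute:t7 [compute-only]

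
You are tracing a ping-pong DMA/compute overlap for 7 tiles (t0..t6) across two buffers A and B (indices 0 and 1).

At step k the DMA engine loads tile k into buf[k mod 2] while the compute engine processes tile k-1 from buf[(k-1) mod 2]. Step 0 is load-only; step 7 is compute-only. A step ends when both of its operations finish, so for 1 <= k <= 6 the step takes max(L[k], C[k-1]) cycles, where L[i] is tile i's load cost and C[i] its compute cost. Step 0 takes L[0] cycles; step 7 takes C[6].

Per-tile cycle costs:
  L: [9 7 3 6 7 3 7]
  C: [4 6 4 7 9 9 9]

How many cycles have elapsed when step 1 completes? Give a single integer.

[0] DMA t0→A (9c) ∥ CU idle ⇒ 9c, clock 9
[1] DMA t1→B (7c) ∥ CU A:t0 (4c) ⇒ 7c, clock 16
[2] DMA t2→A (3c) ∥ CU B:t1 (6c) ⇒ 6c, clock 22
[3] DMA t3→B (6c) ∥ CU A:t2 (4c) ⇒ 6c, clock 28
[4] DMA t4→A (7c) ∥ CU B:t3 (7c) ⇒ 7c, clock 35
[5] DMA t5→B (3c) ∥ CU A:t4 (9c) ⇒ 9c, clock 44
[6] DMA t6→A (7c) ∥ CU B:t5 (9c) ⇒ 9c, clock 53
[7] DMA idle ∥ CU A:t6 (9c) ⇒ 9c, clock 62

end_cycle[1] = 16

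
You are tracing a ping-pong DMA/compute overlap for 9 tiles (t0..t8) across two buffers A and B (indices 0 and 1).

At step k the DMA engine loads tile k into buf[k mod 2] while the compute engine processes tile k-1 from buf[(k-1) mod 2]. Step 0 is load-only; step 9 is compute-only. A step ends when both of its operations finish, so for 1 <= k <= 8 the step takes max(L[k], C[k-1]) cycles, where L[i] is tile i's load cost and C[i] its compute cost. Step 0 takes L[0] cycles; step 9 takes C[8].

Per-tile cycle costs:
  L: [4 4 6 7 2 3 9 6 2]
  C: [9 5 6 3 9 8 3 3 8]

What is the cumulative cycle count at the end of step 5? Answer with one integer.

end_cycle[5] = 38

[0] DMA t0→A (4c) ∥ CU idle ⇒ 4c, clock 4
[1] DMA t1→B (4c) ∥ CU A:t0 (9c) ⇒ 9c, clock 13
[2] DMA t2→A (6c) ∥ CU B:t1 (5c) ⇒ 6c, clock 19
[3] DMA t3→B (7c) ∥ CU A:t2 (6c) ⇒ 7c, clock 26
[4] DMA t4→A (2c) ∥ CU B:t3 (3c) ⇒ 3c, clock 29
[5] DMA t5→B (3c) ∥ CU A:t4 (9c) ⇒ 9c, clock 38
[6] DMA t6→A (9c) ∥ CU B:t5 (8c) ⇒ 9c, clock 47
[7] DMA t7→B (6c) ∥ CU A:t6 (3c) ⇒ 6c, clock 53
[8] DMA t8→A (2c) ∥ CU B:t7 (3c) ⇒ 3c, clock 56
[9] DMA idle ∥ CU A:t8 (8c) ⇒ 8c, clock 64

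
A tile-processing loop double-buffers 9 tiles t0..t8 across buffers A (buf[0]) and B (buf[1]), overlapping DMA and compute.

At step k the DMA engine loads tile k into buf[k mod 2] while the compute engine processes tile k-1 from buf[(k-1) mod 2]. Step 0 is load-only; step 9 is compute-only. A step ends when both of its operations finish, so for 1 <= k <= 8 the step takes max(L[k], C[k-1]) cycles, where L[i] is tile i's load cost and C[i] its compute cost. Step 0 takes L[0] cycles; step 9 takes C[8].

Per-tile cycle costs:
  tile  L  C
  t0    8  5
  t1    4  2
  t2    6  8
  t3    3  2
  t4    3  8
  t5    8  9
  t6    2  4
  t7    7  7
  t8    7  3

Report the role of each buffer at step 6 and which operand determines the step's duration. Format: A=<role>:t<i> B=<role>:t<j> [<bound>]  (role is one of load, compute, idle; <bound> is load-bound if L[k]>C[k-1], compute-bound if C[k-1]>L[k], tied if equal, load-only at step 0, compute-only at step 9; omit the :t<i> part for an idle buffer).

k=0 load=t0/8c comp=- wait=8 total=8
k=1 load=t1/4c comp=t0/5c wait=5 total=13
k=2 load=t2/6c comp=t1/2c wait=6 total=19
k=3 load=t3/3c comp=t2/8c wait=8 total=27
k=4 load=t4/3c comp=t3/2c wait=3 total=30
k=5 load=t5/8c comp=t4/8c wait=8 total=38
k=6 load=t6/2c comp=t5/9c wait=9 total=47
k=7 load=t7/7c comp=t6/4c wait=7 total=54
k=8 load=t8/7c comp=t7/7c wait=7 total=61
k=9 load=- comp=t8/3c wait=3 total=64

step 6: A=load:t6 B=compute:t5 [compute-bound]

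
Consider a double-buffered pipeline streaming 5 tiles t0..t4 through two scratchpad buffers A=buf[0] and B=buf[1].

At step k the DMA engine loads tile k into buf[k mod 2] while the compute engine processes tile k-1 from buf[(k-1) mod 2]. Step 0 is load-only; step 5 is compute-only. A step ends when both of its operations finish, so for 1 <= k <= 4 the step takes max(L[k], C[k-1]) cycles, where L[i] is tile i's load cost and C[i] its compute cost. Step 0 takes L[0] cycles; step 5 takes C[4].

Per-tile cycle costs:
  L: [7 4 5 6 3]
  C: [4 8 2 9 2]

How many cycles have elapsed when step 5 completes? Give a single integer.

end_cycle[5] = 36

k=0 load=t0/7c comp=- wait=7 total=7
k=1 load=t1/4c comp=t0/4c wait=4 total=11
k=2 load=t2/5c comp=t1/8c wait=8 total=19
k=3 load=t3/6c comp=t2/2c wait=6 total=25
k=4 load=t4/3c comp=t3/9c wait=9 total=34
k=5 load=- comp=t4/2c wait=2 total=36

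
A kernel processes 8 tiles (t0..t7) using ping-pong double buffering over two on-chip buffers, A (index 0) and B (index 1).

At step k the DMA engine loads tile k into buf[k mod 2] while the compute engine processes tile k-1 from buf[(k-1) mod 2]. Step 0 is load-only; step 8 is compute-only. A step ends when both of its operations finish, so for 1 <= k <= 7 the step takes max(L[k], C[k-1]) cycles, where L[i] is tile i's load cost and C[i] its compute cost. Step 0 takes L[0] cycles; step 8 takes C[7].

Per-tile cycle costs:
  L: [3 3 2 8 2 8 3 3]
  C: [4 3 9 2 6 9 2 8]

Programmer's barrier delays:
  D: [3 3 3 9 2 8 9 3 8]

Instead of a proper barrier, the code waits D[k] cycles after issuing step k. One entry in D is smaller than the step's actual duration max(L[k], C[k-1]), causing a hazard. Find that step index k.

step 0: need L[0]=3 = 3; D[0]=3 ok
step 1: need max(L[1]=3,C[0]=4) = 4; D[1]=3 SHORT
step 2: need max(L[2]=2,C[1]=3) = 3; D[2]=3 ok
step 3: need max(L[3]=8,C[2]=9) = 9; D[3]=9 ok
step 4: need max(L[4]=2,C[3]=2) = 2; D[4]=2 ok
step 5: need max(L[5]=8,C[4]=6) = 8; D[5]=8 ok
step 6: need max(L[6]=3,C[5]=9) = 9; D[6]=9 ok
step 7: need max(L[7]=3,C[6]=2) = 3; D[7]=3 ok
step 8: need C[7]=8 = 8; D[8]=8 ok

hazard at step 1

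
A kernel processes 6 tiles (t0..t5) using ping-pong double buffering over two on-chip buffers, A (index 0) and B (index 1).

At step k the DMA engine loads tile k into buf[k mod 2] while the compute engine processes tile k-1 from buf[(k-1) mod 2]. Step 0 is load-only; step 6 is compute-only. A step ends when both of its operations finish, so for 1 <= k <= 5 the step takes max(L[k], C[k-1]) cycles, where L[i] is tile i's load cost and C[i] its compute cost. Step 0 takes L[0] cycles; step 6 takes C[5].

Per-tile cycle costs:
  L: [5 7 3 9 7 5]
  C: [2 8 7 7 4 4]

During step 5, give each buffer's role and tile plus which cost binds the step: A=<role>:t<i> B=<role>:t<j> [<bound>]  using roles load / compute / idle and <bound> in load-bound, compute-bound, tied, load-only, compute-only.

[0] DMA t0→A (5c) ∥ CU idle ⇒ 5c, clock 5
[1] DMA t1→B (7c) ∥ CU A:t0 (2c) ⇒ 7c, clock 12
[2] DMA t2→A (3c) ∥ CU B:t1 (8c) ⇒ 8c, clock 20
[3] DMA t3→B (9c) ∥ CU A:t2 (7c) ⇒ 9c, clock 29
[4] DMA t4→A (7c) ∥ CU B:t3 (7c) ⇒ 7c, clock 36
[5] DMA t5→B (5c) ∥ CU A:t4 (4c) ⇒ 5c, clock 41
[6] DMA idle ∥ CU B:t5 (4c) ⇒ 4c, clock 45

step 5: A=compute:t4 B=load:t5 [load-bound]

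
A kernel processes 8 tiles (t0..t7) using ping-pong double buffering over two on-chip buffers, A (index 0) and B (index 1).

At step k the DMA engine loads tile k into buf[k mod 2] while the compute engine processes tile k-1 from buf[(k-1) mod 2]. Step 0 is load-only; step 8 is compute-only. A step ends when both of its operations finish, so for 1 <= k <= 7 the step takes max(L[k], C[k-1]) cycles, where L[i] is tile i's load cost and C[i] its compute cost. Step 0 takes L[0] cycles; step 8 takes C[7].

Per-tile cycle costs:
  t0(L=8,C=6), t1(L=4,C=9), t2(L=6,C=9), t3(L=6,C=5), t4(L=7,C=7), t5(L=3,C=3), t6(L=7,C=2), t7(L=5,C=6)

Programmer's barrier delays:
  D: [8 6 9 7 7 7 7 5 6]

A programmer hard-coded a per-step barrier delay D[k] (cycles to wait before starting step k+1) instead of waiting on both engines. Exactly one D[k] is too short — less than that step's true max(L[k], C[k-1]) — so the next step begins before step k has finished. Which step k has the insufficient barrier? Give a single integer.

[0] required=L[0]=8=8 vs D=8 ok
[1] required=max(L[1]=4,C[0]=6)=6 vs D=6 ok
[2] required=max(L[2]=6,C[1]=9)=9 vs D=9 ok
[3] required=max(L[3]=6,C[2]=9)=9 vs D=7 SHORT
[4] required=max(L[4]=7,C[3]=5)=7 vs D=7 ok
[5] required=max(L[5]=3,C[4]=7)=7 vs D=7 ok
[6] required=max(L[6]=7,C[5]=3)=7 vs D=7 ok
[7] required=max(L[7]=5,C[6]=2)=5 vs D=5 ok
[8] required=C[7]=6=6 vs D=6 ok

hazard at step 3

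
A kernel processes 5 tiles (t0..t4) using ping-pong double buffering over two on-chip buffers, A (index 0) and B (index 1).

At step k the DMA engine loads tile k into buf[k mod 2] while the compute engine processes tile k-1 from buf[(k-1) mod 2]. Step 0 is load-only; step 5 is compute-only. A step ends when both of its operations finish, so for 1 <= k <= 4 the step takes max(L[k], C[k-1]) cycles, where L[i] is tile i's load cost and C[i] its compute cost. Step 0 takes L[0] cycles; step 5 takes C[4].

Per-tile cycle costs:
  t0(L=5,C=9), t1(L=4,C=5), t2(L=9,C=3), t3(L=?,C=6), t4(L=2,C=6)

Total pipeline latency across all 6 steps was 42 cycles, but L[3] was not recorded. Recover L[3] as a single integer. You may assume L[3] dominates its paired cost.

L[3] = 7

step 0 = dur = L[0]=5 = 5
step 1 = dur = max(L[1]=4, C[0]=9) = 9
step 2 = dur = max(L[2]=9, C[1]=5) = 9
step 3 = dur = max(L[3]=?, C[2]=3) = L[3]  (unknown; binding)
step 4 = dur = max(L[4]=2, C[3]=6) = 6
step 5 = dur = C[4]=6 = 6
sum of known step durations = 35
dur[3] = total - known = 42 - 35 = 7
L[3] is the binding max in step 3, so L[3] = dur[3] = 7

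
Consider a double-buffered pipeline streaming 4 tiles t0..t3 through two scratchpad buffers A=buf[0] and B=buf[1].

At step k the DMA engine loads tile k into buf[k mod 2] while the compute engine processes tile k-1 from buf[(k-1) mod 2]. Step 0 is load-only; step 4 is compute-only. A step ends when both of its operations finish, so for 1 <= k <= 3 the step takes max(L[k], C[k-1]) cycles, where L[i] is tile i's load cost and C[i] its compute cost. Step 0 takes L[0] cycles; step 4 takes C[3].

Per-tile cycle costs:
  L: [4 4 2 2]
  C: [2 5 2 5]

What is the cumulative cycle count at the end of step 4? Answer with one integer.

end_cycle[4] = 20

[0] DMA t0→A (4c) ∥ CU idle ⇒ 4c, clock 4
[1] DMA t1→B (4c) ∥ CU A:t0 (2c) ⇒ 4c, clock 8
[2] DMA t2→A (2c) ∥ CU B:t1 (5c) ⇒ 5c, clock 13
[3] DMA t3→B (2c) ∥ CU A:t2 (2c) ⇒ 2c, clock 15
[4] DMA idle ∥ CU B:t3 (5c) ⇒ 5c, clock 20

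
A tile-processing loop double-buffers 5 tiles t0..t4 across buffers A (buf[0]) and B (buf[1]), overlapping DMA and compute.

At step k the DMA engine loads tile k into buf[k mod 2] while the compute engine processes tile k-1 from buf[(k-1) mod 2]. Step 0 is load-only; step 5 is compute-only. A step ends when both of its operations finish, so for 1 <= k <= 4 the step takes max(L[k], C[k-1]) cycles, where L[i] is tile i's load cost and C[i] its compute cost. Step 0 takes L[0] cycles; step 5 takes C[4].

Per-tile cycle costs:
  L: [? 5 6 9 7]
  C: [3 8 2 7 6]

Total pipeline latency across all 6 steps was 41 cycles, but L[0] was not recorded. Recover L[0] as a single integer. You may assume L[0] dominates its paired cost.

step 0 | dur = L[0]=? = L[0]  (unknown; binding)
step 1 | dur = max(L[1]=5, C[0]=3) = 5
step 2 | dur = max(L[2]=6, C[1]=8) = 8
step 3 | dur = max(L[3]=9, C[2]=2) = 9
step 4 | dur = max(L[4]=7, C[3]=7) = 7
step 5 | dur = C[4]=6 = 6
sum of known step durations = 35
dur[0] = total - known = 41 - 35 = 6
L[0] is the binding max in step 0, so L[0] = dur[0] = 6

L[0] = 6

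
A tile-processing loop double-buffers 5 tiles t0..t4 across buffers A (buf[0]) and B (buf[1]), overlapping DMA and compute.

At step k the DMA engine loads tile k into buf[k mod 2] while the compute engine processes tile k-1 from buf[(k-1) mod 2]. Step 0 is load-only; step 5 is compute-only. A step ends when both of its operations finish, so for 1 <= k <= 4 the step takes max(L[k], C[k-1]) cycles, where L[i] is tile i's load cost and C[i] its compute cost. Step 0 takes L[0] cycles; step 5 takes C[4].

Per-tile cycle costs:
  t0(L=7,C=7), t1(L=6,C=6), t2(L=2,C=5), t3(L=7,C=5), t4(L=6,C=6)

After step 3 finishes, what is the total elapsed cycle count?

end_cycle[3] = 27

  0. 7=7c; end=7; A:t0 B:-
  1. max(6,7)=7c; end=14; A:t0 B:t1
  2. max(2,6)=6c; end=20; A:t2 B:t1
  3. max(7,5)=7c; end=27; A:t2 B:t3
  4. max(6,5)=6c; end=33; A:t4 B:t3
  5. 6=6c; end=39; A:t4 B:t3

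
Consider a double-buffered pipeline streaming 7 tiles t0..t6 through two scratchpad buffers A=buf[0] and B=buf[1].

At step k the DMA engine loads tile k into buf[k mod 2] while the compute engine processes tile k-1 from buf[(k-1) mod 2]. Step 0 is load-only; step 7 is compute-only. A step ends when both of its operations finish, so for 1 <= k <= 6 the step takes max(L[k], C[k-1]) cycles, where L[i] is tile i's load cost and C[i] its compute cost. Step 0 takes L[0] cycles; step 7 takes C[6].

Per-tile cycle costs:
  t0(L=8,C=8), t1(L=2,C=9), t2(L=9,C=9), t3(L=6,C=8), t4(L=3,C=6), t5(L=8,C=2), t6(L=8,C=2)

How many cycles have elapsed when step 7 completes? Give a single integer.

[0] DMA t0→A (8c) ∥ CU idle ⇒ 8c, clock 8
[1] DMA t1→B (2c) ∥ CU A:t0 (8c) ⇒ 8c, clock 16
[2] DMA t2→A (9c) ∥ CU B:t1 (9c) ⇒ 9c, clock 25
[3] DMA t3→B (6c) ∥ CU A:t2 (9c) ⇒ 9c, clock 34
[4] DMA t4→A (3c) ∥ CU B:t3 (8c) ⇒ 8c, clock 42
[5] DMA t5→B (8c) ∥ CU A:t4 (6c) ⇒ 8c, clock 50
[6] DMA t6→A (8c) ∥ CU B:t5 (2c) ⇒ 8c, clock 58
[7] DMA idle ∥ CU A:t6 (2c) ⇒ 2c, clock 60

end_cycle[7] = 60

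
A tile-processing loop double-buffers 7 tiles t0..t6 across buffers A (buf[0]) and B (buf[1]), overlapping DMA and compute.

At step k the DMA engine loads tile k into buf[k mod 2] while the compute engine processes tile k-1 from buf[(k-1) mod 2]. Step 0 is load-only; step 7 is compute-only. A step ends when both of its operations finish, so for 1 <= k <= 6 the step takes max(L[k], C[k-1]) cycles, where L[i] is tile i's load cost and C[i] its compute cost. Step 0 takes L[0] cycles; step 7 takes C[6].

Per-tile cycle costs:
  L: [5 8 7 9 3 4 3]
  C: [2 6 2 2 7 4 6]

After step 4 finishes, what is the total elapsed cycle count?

[0] DMA t0→A (5c) ∥ CU idle ⇒ 5c, clock 5
[1] DMA t1→B (8c) ∥ CU A:t0 (2c) ⇒ 8c, clock 13
[2] DMA t2→A (7c) ∥ CU B:t1 (6c) ⇒ 7c, clock 20
[3] DMA t3→B (9c) ∥ CU A:t2 (2c) ⇒ 9c, clock 29
[4] DMA t4→A (3c) ∥ CU B:t3 (2c) ⇒ 3c, clock 32
[5] DMA t5→B (4c) ∥ CU A:t4 (7c) ⇒ 7c, clock 39
[6] DMA t6→A (3c) ∥ CU B:t5 (4c) ⇒ 4c, clock 43
[7] DMA idle ∥ CU A:t6 (6c) ⇒ 6c, clock 49

end_cycle[4] = 32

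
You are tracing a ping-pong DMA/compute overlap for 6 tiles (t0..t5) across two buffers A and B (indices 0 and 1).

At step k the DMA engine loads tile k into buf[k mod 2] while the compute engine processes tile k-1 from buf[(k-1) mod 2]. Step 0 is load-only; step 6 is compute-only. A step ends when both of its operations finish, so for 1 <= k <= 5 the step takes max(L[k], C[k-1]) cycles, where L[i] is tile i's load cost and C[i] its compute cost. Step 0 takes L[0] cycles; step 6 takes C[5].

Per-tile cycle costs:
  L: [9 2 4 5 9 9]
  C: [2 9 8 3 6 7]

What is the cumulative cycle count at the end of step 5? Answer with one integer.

  0. 9=9c; end=9; A:t0 B:-
  1. max(2,2)=2c; end=11; A:t0 B:t1
  2. max(4,9)=9c; end=20; A:t2 B:t1
  3. max(5,8)=8c; end=28; A:t2 B:t3
  4. max(9,3)=9c; end=37; A:t4 B:t3
  5. max(9,6)=9c; end=46; A:t4 B:t5
  6. 7=7c; end=53; A:t4 B:t5

end_cycle[5] = 46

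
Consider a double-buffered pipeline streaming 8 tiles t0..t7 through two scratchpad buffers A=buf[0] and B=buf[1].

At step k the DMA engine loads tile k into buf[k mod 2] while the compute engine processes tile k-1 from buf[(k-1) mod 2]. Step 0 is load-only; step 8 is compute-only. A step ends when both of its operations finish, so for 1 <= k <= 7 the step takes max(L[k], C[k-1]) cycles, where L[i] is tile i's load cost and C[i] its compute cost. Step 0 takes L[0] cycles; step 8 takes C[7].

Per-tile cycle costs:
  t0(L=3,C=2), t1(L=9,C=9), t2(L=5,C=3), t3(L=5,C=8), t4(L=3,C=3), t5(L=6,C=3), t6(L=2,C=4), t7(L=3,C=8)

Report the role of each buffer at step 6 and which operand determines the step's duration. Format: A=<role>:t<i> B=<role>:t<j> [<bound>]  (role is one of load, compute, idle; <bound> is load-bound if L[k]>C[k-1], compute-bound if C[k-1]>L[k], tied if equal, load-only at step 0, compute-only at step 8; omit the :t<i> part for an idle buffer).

step 6: A=load:t6 B=compute:t5 [compute-bound]

step 0: L[0]=3 → dur=3, Σ=3 | A=load:t0 B=idle [load-only]
step 1: L[1]=9 C[0]=2 → dur=9, Σ=12 | A=compute:t0 B=load:t1 [load-bound]
step 2: L[2]=5 C[1]=9 → dur=9, Σ=21 | A=load:t2 B=compute:t1 [compute-bound]
step 3: L[3]=5 C[2]=3 → dur=5, Σ=26 | A=compute:t2 B=load:t3 [load-bound]
step 4: L[4]=3 C[3]=8 → dur=8, Σ=34 | A=load:t4 B=compute:t3 [compute-bound]
step 5: L[5]=6 C[4]=3 → dur=6, Σ=40 | A=compute:t4 B=load:t5 [load-bound]
step 6: L[6]=2 C[5]=3 → dur=3, Σ=43 | A=load:t6 B=compute:t5 [compute-bound]
step 7: L[7]=3 C[6]=4 → dur=4, Σ=47 | A=compute:t6 B=load:t7 [compute-bound]
step 8: C[7]=8 → dur=8, Σ=55 | A=idle B=compute:t7 [compute-only]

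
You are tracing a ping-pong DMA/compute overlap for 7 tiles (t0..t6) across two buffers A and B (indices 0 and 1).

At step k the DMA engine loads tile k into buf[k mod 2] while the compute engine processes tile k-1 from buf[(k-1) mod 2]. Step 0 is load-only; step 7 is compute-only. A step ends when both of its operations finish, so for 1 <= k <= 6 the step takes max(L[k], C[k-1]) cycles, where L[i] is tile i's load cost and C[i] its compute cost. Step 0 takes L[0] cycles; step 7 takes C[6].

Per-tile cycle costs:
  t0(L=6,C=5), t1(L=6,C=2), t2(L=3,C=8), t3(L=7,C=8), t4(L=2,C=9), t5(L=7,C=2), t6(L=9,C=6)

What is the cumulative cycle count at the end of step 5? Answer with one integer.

  0. 6=6c; end=6; A:t0 B:-
  1. max(6,5)=6c; end=12; A:t0 B:t1
  2. max(3,2)=3c; end=15; A:t2 B:t1
  3. max(7,8)=8c; end=23; A:t2 B:t3
  4. max(2,8)=8c; end=31; A:t4 B:t3
  5. max(7,9)=9c; end=40; A:t4 B:t5
  6. max(9,2)=9c; end=49; A:t6 B:t5
  7. 6=6c; end=55; A:t6 B:t5

end_cycle[5] = 40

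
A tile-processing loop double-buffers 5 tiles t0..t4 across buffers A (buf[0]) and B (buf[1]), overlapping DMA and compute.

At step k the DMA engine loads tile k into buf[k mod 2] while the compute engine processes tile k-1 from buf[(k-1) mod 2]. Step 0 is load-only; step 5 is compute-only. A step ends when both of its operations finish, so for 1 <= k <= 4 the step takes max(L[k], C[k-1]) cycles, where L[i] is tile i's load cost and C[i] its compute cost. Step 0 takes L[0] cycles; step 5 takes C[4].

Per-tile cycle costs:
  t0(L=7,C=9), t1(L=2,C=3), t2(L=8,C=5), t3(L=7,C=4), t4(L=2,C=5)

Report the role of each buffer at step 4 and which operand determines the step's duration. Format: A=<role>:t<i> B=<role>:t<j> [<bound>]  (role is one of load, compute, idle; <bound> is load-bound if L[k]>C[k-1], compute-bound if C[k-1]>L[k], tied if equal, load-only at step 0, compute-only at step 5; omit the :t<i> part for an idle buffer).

[0] DMA t0→A (7c) ∥ CU idle ⇒ 7c, clock 7
[1] DMA t1→B (2c) ∥ CU A:t0 (9c) ⇒ 9c, clock 16
[2] DMA t2→A (8c) ∥ CU B:t1 (3c) ⇒ 8c, clock 24
[3] DMA t3→B (7c) ∥ CU A:t2 (5c) ⇒ 7c, clock 31
[4] DMA t4→A (2c) ∥ CU B:t3 (4c) ⇒ 4c, clock 35
[5] DMA idle ∥ CU A:t4 (5c) ⇒ 5c, clock 40

step 4: A=load:t4 B=compute:t3 [compute-bound]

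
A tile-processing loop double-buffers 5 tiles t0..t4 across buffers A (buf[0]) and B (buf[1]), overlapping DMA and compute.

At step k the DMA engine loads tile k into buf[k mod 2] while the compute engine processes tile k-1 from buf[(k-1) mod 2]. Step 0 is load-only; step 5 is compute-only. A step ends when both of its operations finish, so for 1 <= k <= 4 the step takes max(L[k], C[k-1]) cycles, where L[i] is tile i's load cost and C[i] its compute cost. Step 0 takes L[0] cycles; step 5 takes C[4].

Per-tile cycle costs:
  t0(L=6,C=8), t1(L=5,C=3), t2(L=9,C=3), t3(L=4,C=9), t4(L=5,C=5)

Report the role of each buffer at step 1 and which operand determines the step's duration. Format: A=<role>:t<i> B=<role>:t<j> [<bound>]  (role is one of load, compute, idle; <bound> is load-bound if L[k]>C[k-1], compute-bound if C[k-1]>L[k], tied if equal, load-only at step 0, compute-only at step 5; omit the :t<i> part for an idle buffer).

step 0: L[0]=6 → dur=6, Σ=6 | A=load:t0 B=idle [load-only]
step 1: L[1]=5 C[0]=8 → dur=8, Σ=14 | A=compute:t0 B=load:t1 [compute-bound]
step 2: L[2]=9 C[1]=3 → dur=9, Σ=23 | A=load:t2 B=compute:t1 [load-bound]
step 3: L[3]=4 C[2]=3 → dur=4, Σ=27 | A=compute:t2 B=load:t3 [load-bound]
step 4: L[4]=5 C[3]=9 → dur=9, Σ=36 | A=load:t4 B=compute:t3 [compute-bound]
step 5: C[4]=5 → dur=5, Σ=41 | A=compute:t4 B=idle [compute-only]

step 1: A=compute:t0 B=load:t1 [compute-bound]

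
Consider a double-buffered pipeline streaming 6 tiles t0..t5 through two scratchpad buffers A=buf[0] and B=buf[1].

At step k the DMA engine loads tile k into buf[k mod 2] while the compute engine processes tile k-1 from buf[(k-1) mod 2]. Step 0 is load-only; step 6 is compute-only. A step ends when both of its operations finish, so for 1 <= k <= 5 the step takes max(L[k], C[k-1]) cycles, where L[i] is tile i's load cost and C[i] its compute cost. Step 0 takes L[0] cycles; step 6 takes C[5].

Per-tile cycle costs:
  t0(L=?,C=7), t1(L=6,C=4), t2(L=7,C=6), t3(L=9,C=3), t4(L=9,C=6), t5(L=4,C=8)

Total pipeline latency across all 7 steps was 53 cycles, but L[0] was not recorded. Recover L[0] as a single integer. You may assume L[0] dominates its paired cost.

L[0] = 7

step 0 = dur = L[0]=? = L[0]  (unknown; binding)
step 1 = dur = max(L[1]=6, C[0]=7) = 7
step 2 = dur = max(L[2]=7, C[1]=4) = 7
step 3 = dur = max(L[3]=9, C[2]=6) = 9
step 4 = dur = max(L[4]=9, C[3]=3) = 9
step 5 = dur = max(L[5]=4, C[4]=6) = 6
step 6 = dur = C[5]=8 = 8
sum of known step durations = 46
dur[0] = total - known = 53 - 46 = 7
L[0] is the binding max in step 0, so L[0] = dur[0] = 7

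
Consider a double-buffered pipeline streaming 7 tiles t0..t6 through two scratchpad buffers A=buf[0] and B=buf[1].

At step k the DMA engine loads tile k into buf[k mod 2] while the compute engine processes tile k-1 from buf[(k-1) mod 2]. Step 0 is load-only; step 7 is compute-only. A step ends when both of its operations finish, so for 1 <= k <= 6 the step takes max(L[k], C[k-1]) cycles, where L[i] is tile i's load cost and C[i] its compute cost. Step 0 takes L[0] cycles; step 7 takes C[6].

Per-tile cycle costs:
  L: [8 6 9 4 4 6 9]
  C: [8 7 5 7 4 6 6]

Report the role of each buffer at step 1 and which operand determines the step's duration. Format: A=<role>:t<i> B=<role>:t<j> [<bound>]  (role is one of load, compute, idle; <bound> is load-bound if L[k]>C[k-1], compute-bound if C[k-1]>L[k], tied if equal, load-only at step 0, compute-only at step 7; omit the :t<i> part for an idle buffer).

  0. 8=8c; end=8; A:t0 B:-
  1. max(6,8)=8c; end=16; A:t0 B:t1
  2. max(9,7)=9c; end=25; A:t2 B:t1
  3. max(4,5)=5c; end=30; A:t2 B:t3
  4. max(4,7)=7c; end=37; A:t4 B:t3
  5. max(6,4)=6c; end=43; A:t4 B:t5
  6. max(9,6)=9c; end=52; A:t6 B:t5
  7. 6=6c; end=58; A:t6 B:t5

step 1: A=compute:t0 B=load:t1 [compute-bound]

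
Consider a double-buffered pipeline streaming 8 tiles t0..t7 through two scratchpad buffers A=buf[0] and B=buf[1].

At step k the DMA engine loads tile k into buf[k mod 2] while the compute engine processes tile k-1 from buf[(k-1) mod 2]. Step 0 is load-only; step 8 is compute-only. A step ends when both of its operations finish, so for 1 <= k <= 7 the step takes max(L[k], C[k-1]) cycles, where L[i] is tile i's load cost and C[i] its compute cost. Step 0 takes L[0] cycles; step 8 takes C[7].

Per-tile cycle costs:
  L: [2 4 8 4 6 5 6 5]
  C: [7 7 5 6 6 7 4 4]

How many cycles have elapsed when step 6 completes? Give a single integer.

end_cycle[6] = 41

  0. 2=2c; end=2; A:t0 B:-
  1. max(4,7)=7c; end=9; A:t0 B:t1
  2. max(8,7)=8c; end=17; A:t2 B:t1
  3. max(4,5)=5c; end=22; A:t2 B:t3
  4. max(6,6)=6c; end=28; A:t4 B:t3
  5. max(5,6)=6c; end=34; A:t4 B:t5
  6. max(6,7)=7c; end=41; A:t6 B:t5
  7. max(5,4)=5c; end=46; A:t6 B:t7
  8. 4=4c; end=50; A:t6 B:t7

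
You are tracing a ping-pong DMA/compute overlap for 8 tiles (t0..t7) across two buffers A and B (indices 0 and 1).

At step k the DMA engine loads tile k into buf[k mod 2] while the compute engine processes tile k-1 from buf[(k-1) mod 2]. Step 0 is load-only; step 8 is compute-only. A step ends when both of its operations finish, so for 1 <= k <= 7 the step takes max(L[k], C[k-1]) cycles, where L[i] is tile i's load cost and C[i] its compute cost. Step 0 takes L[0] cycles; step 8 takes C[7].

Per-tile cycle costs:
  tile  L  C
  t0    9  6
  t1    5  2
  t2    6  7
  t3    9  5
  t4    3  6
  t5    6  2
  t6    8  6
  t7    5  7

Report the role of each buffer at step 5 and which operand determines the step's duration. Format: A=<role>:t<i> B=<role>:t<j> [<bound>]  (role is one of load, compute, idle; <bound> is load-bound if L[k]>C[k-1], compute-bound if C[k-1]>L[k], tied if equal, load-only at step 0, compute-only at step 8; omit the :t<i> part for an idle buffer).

[0] DMA t0→A (9c) ∥ CU idle ⇒ 9c, clock 9
[1] DMA t1→B (5c) ∥ CU A:t0 (6c) ⇒ 6c, clock 15
[2] DMA t2→A (6c) ∥ CU B:t1 (2c) ⇒ 6c, clock 21
[3] DMA t3→B (9c) ∥ CU A:t2 (7c) ⇒ 9c, clock 30
[4] DMA t4→A (3c) ∥ CU B:t3 (5c) ⇒ 5c, clock 35
[5] DMA t5→B (6c) ∥ CU A:t4 (6c) ⇒ 6c, clock 41
[6] DMA t6→A (8c) ∥ CU B:t5 (2c) ⇒ 8c, clock 49
[7] DMA t7→B (5c) ∥ CU A:t6 (6c) ⇒ 6c, clock 55
[8] DMA idle ∥ CU B:t7 (7c) ⇒ 7c, clock 62

step 5: A=compute:t4 B=load:t5 [tied]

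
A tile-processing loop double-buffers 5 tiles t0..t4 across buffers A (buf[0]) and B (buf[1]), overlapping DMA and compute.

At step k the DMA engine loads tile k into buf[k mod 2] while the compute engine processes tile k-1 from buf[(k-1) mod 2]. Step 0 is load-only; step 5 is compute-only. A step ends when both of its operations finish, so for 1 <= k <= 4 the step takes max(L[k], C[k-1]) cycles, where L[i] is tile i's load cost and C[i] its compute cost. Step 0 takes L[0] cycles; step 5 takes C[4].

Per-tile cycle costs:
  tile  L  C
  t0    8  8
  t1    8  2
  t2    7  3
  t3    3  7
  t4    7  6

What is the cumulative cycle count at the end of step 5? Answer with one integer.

end_cycle[5] = 39

k=0 load=t0/8c comp=- wait=8 total=8
k=1 load=t1/8c comp=t0/8c wait=8 total=16
k=2 load=t2/7c comp=t1/2c wait=7 total=23
k=3 load=t3/3c comp=t2/3c wait=3 total=26
k=4 load=t4/7c comp=t3/7c wait=7 total=33
k=5 load=- comp=t4/6c wait=6 total=39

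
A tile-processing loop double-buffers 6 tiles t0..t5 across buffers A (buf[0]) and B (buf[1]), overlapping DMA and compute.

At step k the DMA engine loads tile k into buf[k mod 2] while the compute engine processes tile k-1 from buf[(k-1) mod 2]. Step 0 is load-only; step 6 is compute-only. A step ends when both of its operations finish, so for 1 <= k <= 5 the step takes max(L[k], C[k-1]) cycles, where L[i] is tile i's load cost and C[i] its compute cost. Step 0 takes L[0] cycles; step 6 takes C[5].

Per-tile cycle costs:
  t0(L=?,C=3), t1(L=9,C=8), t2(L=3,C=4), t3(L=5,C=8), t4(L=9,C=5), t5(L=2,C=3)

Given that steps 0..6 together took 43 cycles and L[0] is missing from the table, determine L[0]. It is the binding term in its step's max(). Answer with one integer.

L[0] = 4

step 0: dur = L[0]=? = L[0]  (unknown; binding)
step 1: dur = max(L[1]=9, C[0]=3) = 9
step 2: dur = max(L[2]=3, C[1]=8) = 8
step 3: dur = max(L[3]=5, C[2]=4) = 5
step 4: dur = max(L[4]=9, C[3]=8) = 9
step 5: dur = max(L[5]=2, C[4]=5) = 5
step 6: dur = C[5]=3 = 3
sum of known step durations = 39
dur[0] = total - known = 43 - 39 = 4
L[0] is the binding max in step 0, so L[0] = dur[0] = 4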